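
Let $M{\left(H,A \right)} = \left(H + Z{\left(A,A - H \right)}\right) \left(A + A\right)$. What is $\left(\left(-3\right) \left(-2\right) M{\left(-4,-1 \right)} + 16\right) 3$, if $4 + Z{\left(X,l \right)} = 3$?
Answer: $228$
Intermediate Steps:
$Z{\left(X,l \right)} = -1$ ($Z{\left(X,l \right)} = -4 + 3 = -1$)
$M{\left(H,A \right)} = 2 A \left(-1 + H\right)$ ($M{\left(H,A \right)} = \left(H - 1\right) \left(A + A\right) = \left(-1 + H\right) 2 A = 2 A \left(-1 + H\right)$)
$\left(\left(-3\right) \left(-2\right) M{\left(-4,-1 \right)} + 16\right) 3 = \left(\left(-3\right) \left(-2\right) 2 \left(-1\right) \left(-1 - 4\right) + 16\right) 3 = \left(6 \cdot 2 \left(-1\right) \left(-5\right) + 16\right) 3 = \left(6 \cdot 10 + 16\right) 3 = \left(60 + 16\right) 3 = 76 \cdot 3 = 228$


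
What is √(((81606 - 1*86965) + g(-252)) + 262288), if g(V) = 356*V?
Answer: √167217 ≈ 408.92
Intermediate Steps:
√(((81606 - 1*86965) + g(-252)) + 262288) = √(((81606 - 1*86965) + 356*(-252)) + 262288) = √(((81606 - 86965) - 89712) + 262288) = √((-5359 - 89712) + 262288) = √(-95071 + 262288) = √167217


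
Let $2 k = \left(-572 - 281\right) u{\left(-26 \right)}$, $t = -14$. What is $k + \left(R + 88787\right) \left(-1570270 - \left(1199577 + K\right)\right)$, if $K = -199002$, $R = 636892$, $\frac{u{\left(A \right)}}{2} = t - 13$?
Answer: $-1865608205724$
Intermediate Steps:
$u{\left(A \right)} = -54$ ($u{\left(A \right)} = 2 \left(-14 - 13\right) = 2 \left(-27\right) = -54$)
$k = 23031$ ($k = \frac{\left(-572 - 281\right) \left(-54\right)}{2} = \frac{\left(-853\right) \left(-54\right)}{2} = \frac{1}{2} \cdot 46062 = 23031$)
$k + \left(R + 88787\right) \left(-1570270 - \left(1199577 + K\right)\right) = 23031 + \left(636892 + 88787\right) \left(-1570270 - 1000575\right) = 23031 + 725679 \left(-1570270 + \left(-1199577 + 199002\right)\right) = 23031 + 725679 \left(-1570270 - 1000575\right) = 23031 + 725679 \left(-2570845\right) = 23031 - 1865608228755 = -1865608205724$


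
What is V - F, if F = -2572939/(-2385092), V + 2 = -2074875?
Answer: -4948775106623/2385092 ≈ -2.0749e+6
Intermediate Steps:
V = -2074877 (V = -2 - 2074875 = -2074877)
F = 2572939/2385092 (F = -2572939*(-1/2385092) = 2572939/2385092 ≈ 1.0788)
V - F = -2074877 - 1*2572939/2385092 = -2074877 - 2572939/2385092 = -4948775106623/2385092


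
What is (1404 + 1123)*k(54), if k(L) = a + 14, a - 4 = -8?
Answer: 25270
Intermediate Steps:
a = -4 (a = 4 - 8 = -4)
k(L) = 10 (k(L) = -4 + 14 = 10)
(1404 + 1123)*k(54) = (1404 + 1123)*10 = 2527*10 = 25270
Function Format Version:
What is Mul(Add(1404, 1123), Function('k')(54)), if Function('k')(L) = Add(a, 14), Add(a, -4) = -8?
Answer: 25270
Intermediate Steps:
a = -4 (a = Add(4, -8) = -4)
Function('k')(L) = 10 (Function('k')(L) = Add(-4, 14) = 10)
Mul(Add(1404, 1123), Function('k')(54)) = Mul(Add(1404, 1123), 10) = Mul(2527, 10) = 25270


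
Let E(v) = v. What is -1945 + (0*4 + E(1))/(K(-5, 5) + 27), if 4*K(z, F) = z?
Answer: -200331/103 ≈ -1945.0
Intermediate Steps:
K(z, F) = z/4
-1945 + (0*4 + E(1))/(K(-5, 5) + 27) = -1945 + (0*4 + 1)/((1/4)*(-5) + 27) = -1945 + (0 + 1)/(-5/4 + 27) = -1945 + 1/(103/4) = -1945 + (4/103)*1 = -1945 + 4/103 = -200331/103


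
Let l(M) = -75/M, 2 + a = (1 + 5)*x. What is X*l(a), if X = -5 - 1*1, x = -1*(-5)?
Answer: 225/14 ≈ 16.071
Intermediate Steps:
x = 5
a = 28 (a = -2 + (1 + 5)*5 = -2 + 6*5 = -2 + 30 = 28)
X = -6 (X = -5 - 1 = -6)
X*l(a) = -(-450)/28 = -6*(-75/28) = 225/14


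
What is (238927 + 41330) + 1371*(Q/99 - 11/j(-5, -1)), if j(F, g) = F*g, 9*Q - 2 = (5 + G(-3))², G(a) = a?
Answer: 137238766/495 ≈ 2.7725e+5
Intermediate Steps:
Q = ⅔ (Q = 2/9 + (5 - 3)²/9 = 2/9 + (⅑)*2² = 2/9 + (⅑)*4 = 2/9 + 4/9 = ⅔ ≈ 0.66667)
(238927 + 41330) + 1371*(Q/99 - 11/j(-5, -1)) = (238927 + 41330) + 1371*((⅔)/99 - 11/((-5*(-1)))) = 280257 + 1371*((⅔)*(1/99) - 11/5) = 280257 + 1371*(2/297 - 11*⅕) = 280257 + 1371*(2/297 - 11/5) = 280257 + 1371*(-3257/1485) = 280257 - 1488449/495 = 137238766/495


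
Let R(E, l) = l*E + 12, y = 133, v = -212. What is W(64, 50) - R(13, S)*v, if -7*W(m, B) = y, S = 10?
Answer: 30085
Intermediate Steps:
W(m, B) = -19 (W(m, B) = -1/7*133 = -19)
R(E, l) = 12 + E*l (R(E, l) = E*l + 12 = 12 + E*l)
W(64, 50) - R(13, S)*v = -19 - (12 + 13*10)*(-212) = -19 - (12 + 130)*(-212) = -19 - 142*(-212) = -19 - 1*(-30104) = -19 + 30104 = 30085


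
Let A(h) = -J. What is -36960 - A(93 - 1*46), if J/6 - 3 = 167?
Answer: -35940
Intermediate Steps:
J = 1020 (J = 18 + 6*167 = 18 + 1002 = 1020)
A(h) = -1020 (A(h) = -1*1020 = -1020)
-36960 - A(93 - 1*46) = -36960 - 1*(-1020) = -36960 + 1020 = -35940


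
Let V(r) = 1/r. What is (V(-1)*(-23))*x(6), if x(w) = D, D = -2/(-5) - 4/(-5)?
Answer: 138/5 ≈ 27.600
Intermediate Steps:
D = 6/5 (D = -2*(-⅕) - 4*(-⅕) = ⅖ + ⅘ = 6/5 ≈ 1.2000)
x(w) = 6/5
(V(-1)*(-23))*x(6) = (-23/(-1))*(6/5) = -1*(-23)*(6/5) = 23*(6/5) = 138/5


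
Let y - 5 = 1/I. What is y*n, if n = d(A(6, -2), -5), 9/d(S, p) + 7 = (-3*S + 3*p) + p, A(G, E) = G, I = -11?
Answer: -54/55 ≈ -0.98182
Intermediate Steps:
d(S, p) = 9/(-7 - 3*S + 4*p) (d(S, p) = 9/(-7 + ((-3*S + 3*p) + p)) = 9/(-7 + (-3*S + 4*p)) = 9/(-7 - 3*S + 4*p))
n = -⅕ (n = 9/(-7 - 3*6 + 4*(-5)) = 9/(-7 - 18 - 20) = 9/(-45) = 9*(-1/45) = -⅕ ≈ -0.20000)
y = 54/11 (y = 5 + 1/(-11) = 5 - 1/11 = 54/11 ≈ 4.9091)
y*n = (54/11)*(-⅕) = -54/55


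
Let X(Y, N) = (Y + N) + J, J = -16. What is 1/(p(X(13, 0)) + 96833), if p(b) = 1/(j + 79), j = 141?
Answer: 220/21303261 ≈ 1.0327e-5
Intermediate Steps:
X(Y, N) = -16 + N + Y (X(Y, N) = (Y + N) - 16 = (N + Y) - 16 = -16 + N + Y)
p(b) = 1/220 (p(b) = 1/(141 + 79) = 1/220)
1/(p(X(13, 0)) + 96833) = 1/(1/220 + 96833) = 1/(21303261/220) = 220/21303261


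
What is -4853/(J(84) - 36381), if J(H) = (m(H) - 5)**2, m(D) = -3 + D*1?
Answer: 4853/30605 ≈ 0.15857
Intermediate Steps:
m(D) = -3 + D
J(H) = (-8 + H)**2 (J(H) = ((-3 + H) - 5)**2 = (-8 + H)**2)
-4853/(J(84) - 36381) = -4853/((-8 + 84)**2 - 36381) = -4853/(76**2 - 36381) = -4853/(5776 - 36381) = -4853/(-30605) = -4853*(-1/30605) = 4853/30605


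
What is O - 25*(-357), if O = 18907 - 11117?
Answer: 16715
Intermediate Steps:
O = 7790
O - 25*(-357) = 7790 - 25*(-357) = 7790 + 8925 = 16715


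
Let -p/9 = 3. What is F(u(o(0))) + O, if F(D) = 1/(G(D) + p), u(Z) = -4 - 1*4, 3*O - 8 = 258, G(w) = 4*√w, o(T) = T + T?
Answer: 227881/2571 - 8*I*√2/857 ≈ 88.635 - 0.013202*I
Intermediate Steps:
o(T) = 2*T
p = -27 (p = -9*3 = -27)
O = 266/3 (O = 8/3 + (⅓)*258 = 8/3 + 86 = 266/3 ≈ 88.667)
u(Z) = -8 (u(Z) = -4 - 4 = -8)
F(D) = 1/(-27 + 4*√D) (F(D) = 1/(4*√D - 27) = 1/(-27 + 4*√D))
F(u(o(0))) + O = 1/(-27 + 4*√(-8)) + 266/3 = 1/(-27 + 4*(2*I*√2)) + 266/3 = 1/(-27 + 8*I*√2) + 266/3 = 266/3 + 1/(-27 + 8*I*√2)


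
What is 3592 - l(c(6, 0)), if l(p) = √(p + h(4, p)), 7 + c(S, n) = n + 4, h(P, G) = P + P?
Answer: 3592 - √5 ≈ 3589.8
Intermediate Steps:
h(P, G) = 2*P
c(S, n) = -3 + n (c(S, n) = -7 + (n + 4) = -7 + (4 + n) = -3 + n)
l(p) = √(8 + p) (l(p) = √(p + 2*4) = √(p + 8) = √(8 + p))
3592 - l(c(6, 0)) = 3592 - √(8 + (-3 + 0)) = 3592 - √(8 - 3) = 3592 - √5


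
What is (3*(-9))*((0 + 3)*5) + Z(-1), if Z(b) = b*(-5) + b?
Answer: -401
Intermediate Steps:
Z(b) = -4*b (Z(b) = -5*b + b = -4*b)
(3*(-9))*((0 + 3)*5) + Z(-1) = (3*(-9))*((0 + 3)*5) - 4*(-1) = -81*5 + 4 = -27*15 + 4 = -405 + 4 = -401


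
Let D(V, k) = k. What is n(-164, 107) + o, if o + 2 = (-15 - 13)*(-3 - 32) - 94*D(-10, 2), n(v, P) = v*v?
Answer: 27686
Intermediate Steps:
n(v, P) = v**2
o = 790 (o = -2 + ((-15 - 13)*(-3 - 32) - 94*2) = -2 + (-28*(-35) - 188) = -2 + (980 - 188) = -2 + 792 = 790)
n(-164, 107) + o = (-164)**2 + 790 = 26896 + 790 = 27686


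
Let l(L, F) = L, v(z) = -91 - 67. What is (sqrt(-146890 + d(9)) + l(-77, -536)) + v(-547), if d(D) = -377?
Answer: -235 + 3*I*sqrt(16363) ≈ -235.0 + 383.75*I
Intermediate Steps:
v(z) = -158
(sqrt(-146890 + d(9)) + l(-77, -536)) + v(-547) = (sqrt(-146890 - 377) - 77) - 158 = (sqrt(-147267) - 77) - 158 = (3*I*sqrt(16363) - 77) - 158 = (-77 + 3*I*sqrt(16363)) - 158 = -235 + 3*I*sqrt(16363)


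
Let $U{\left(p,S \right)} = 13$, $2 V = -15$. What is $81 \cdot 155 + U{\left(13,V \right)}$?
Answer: $12568$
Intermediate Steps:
$V = - \frac{15}{2}$ ($V = \frac{1}{2} \left(-15\right) = - \frac{15}{2} \approx -7.5$)
$81 \cdot 155 + U{\left(13,V \right)} = 81 \cdot 155 + 13 = 12555 + 13 = 12568$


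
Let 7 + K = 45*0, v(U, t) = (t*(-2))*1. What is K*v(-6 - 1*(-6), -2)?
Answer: -28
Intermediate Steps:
v(U, t) = -2*t (v(U, t) = -2*t*1 = -2*t)
K = -7 (K = -7 + 45*0 = -7 + 0 = -7)
K*v(-6 - 1*(-6), -2) = -(-14)*(-2) = -7*4 = -28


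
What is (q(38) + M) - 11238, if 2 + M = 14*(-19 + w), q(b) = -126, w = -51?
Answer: -12346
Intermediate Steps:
M = -982 (M = -2 + 14*(-19 - 51) = -2 + 14*(-70) = -2 - 980 = -982)
(q(38) + M) - 11238 = (-126 - 982) - 11238 = -1108 - 11238 = -12346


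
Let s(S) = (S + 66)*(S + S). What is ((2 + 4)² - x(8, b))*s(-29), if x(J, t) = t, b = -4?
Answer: -85840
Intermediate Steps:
s(S) = 2*S*(66 + S) (s(S) = (66 + S)*(2*S) = 2*S*(66 + S))
((2 + 4)² - x(8, b))*s(-29) = ((2 + 4)² - 1*(-4))*(2*(-29)*(66 - 29)) = (6² + 4)*(2*(-29)*37) = (36 + 4)*(-2146) = 40*(-2146) = -85840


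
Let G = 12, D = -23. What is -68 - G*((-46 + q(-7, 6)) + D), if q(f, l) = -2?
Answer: 784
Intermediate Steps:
-68 - G*((-46 + q(-7, 6)) + D) = -68 - 12*((-46 - 2) - 23) = -68 - 12*(-48 - 23) = -68 - 12*(-71) = -68 - 1*(-852) = -68 + 852 = 784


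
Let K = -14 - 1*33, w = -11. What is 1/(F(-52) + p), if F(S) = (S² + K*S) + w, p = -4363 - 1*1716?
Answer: -1/942 ≈ -0.0010616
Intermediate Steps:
p = -6079 (p = -4363 - 1716 = -6079)
K = -47 (K = -14 - 33 = -47)
F(S) = -11 + S² - 47*S (F(S) = (S² - 47*S) - 11 = -11 + S² - 47*S)
1/(F(-52) + p) = 1/((-11 + (-52)² - 47*(-52)) - 6079) = 1/((-11 + 2704 + 2444) - 6079) = 1/(5137 - 6079) = 1/(-942) = -1/942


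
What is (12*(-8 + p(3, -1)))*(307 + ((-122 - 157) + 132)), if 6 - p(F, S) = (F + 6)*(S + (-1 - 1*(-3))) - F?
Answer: -15360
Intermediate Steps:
p(F, S) = 6 + F - (2 + S)*(6 + F) (p(F, S) = 6 - ((F + 6)*(S + (-1 - 1*(-3))) - F) = 6 - ((6 + F)*(S + (-1 + 3)) - F) = 6 - ((6 + F)*(S + 2) - F) = 6 - ((6 + F)*(2 + S) - F) = 6 - ((2 + S)*(6 + F) - F) = 6 - (-F + (2 + S)*(6 + F)) = 6 + (F - (2 + S)*(6 + F)) = 6 + F - (2 + S)*(6 + F))
(12*(-8 + p(3, -1)))*(307 + ((-122 - 157) + 132)) = (12*(-8 + (-6 - 1*3 - 6*(-1) - 1*3*(-1))))*(307 + ((-122 - 157) + 132)) = (12*(-8 + (-6 - 3 + 6 + 3)))*(307 + (-279 + 132)) = (12*(-8 + 0))*(307 - 147) = (12*(-8))*160 = -96*160 = -15360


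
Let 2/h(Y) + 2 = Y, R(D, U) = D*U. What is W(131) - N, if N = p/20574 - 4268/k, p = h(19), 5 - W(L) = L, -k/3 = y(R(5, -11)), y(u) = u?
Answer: -87556091/874395 ≈ -100.13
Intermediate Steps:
h(Y) = 2/(-2 + Y)
k = 165 (k = -15*(-11) = -3*(-55) = 165)
W(L) = 5 - L
p = 2/17 (p = 2/(-2 + 19) = 2/17 ≈ 0.11765)
N = -22617679/874395 (N = (2/17)/20574 - 4268/165 = (2/17)*(1/20574) - 4268*1/165 = 1/174879 - 388/15 = -22617679/874395 ≈ -25.867)
W(131) - N = (5 - 1*131) - 1*(-22617679/874395) = (5 - 131) + 22617679/874395 = -126 + 22617679/874395 = -87556091/874395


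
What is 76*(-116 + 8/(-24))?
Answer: -26524/3 ≈ -8841.3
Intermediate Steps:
76*(-116 + 8/(-24)) = 76*(-116 + 8*(-1/24)) = 76*(-116 - ⅓) = 76*(-349/3) = -26524/3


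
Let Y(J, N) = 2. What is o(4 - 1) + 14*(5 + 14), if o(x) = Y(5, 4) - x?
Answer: 265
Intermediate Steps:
o(x) = 2 - x
o(4 - 1) + 14*(5 + 14) = (2 - (4 - 1)) + 14*(5 + 14) = (2 - 1*3) + 14*19 = (2 - 3) + 266 = -1 + 266 = 265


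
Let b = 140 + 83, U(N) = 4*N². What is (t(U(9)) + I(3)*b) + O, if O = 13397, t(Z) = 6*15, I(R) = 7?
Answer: 15048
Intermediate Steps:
b = 223
t(Z) = 90
(t(U(9)) + I(3)*b) + O = (90 + 7*223) + 13397 = (90 + 1561) + 13397 = 1651 + 13397 = 15048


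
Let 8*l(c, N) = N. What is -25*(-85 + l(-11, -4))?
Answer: 4275/2 ≈ 2137.5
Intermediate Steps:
l(c, N) = N/8
-25*(-85 + l(-11, -4)) = -25*(-85 + (1/8)*(-4)) = -25*(-85 - 1/2) = -25*(-171/2) = 4275/2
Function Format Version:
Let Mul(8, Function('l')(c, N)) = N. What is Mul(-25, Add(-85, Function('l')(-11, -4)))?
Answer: Rational(4275, 2) ≈ 2137.5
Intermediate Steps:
Function('l')(c, N) = Mul(Rational(1, 8), N)
Mul(-25, Add(-85, Function('l')(-11, -4))) = Mul(-25, Add(-85, Mul(Rational(1, 8), -4))) = Mul(-25, Add(-85, Rational(-1, 2))) = Mul(-25, Rational(-171, 2)) = Rational(4275, 2)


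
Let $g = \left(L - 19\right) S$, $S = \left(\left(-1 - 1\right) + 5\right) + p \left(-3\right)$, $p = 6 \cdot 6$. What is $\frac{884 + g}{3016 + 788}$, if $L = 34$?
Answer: $- \frac{691}{3804} \approx -0.18165$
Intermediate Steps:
$p = 36$
$S = -105$ ($S = \left(\left(-1 - 1\right) + 5\right) + 36 \left(-3\right) = \left(-2 + 5\right) - 108 = 3 - 108 = -105$)
$g = -1575$ ($g = \left(34 - 19\right) \left(-105\right) = 15 \left(-105\right) = -1575$)
$\frac{884 + g}{3016 + 788} = \frac{884 - 1575}{3016 + 788} = - \frac{691}{3804}$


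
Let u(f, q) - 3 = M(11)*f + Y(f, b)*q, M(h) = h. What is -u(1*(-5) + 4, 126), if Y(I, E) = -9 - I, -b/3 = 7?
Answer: 1016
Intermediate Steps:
b = -21 (b = -3*7 = -21)
u(f, q) = 3 + 11*f + q*(-9 - f) (u(f, q) = 3 + (11*f + (-9 - f)*q) = 3 + (11*f + q*(-9 - f)) = 3 + 11*f + q*(-9 - f))
-u(1*(-5) + 4, 126) = -(3 + 11*(1*(-5) + 4) - 1*126*(9 + (1*(-5) + 4))) = -(3 + 11*(-5 + 4) - 1*126*(9 + (-5 + 4))) = -(3 + 11*(-1) - 1*126*(9 - 1)) = -(3 - 11 - 1*126*8) = -(3 - 11 - 1008) = -1*(-1016) = 1016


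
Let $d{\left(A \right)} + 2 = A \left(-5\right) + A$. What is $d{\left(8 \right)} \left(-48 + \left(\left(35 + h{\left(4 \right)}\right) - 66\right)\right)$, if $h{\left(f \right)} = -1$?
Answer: $2720$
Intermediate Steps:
$d{\left(A \right)} = -2 - 4 A$ ($d{\left(A \right)} = -2 + \left(A \left(-5\right) + A\right) = -2 + \left(- 5 A + A\right) = -2 - 4 A$)
$d{\left(8 \right)} \left(-48 + \left(\left(35 + h{\left(4 \right)}\right) - 66\right)\right) = \left(-2 - 32\right) \left(-48 + \left(\left(35 - 1\right) - 66\right)\right) = \left(-2 - 32\right) \left(-48 + \left(34 - 66\right)\right) = - 34 \left(-48 - 32\right) = \left(-34\right) \left(-80\right) = 2720$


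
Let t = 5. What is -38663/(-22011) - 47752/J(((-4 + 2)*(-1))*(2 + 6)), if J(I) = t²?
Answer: -45656639/23925 ≈ -1908.3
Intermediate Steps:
J(I) = 25 (J(I) = 5² = 25)
-38663/(-22011) - 47752/J(((-4 + 2)*(-1))*(2 + 6)) = -38663/(-22011) - 47752/25 = -38663*(-1/22011) - 47752*1/25 = 1681/957 - 47752/25 = -45656639/23925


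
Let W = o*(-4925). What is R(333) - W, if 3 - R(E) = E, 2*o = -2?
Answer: -5255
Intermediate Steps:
o = -1 (o = (½)*(-2) = -1)
R(E) = 3 - E
W = 4925 (W = -1*(-4925) = 4925)
R(333) - W = (3 - 1*333) - 1*4925 = (3 - 333) - 4925 = -330 - 4925 = -5255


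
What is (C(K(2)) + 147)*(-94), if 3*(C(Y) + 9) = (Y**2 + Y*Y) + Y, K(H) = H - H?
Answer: -12972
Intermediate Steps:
K(H) = 0
C(Y) = -9 + Y/3 + 2*Y**2/3 (C(Y) = -9 + ((Y**2 + Y*Y) + Y)/3 = -9 + ((Y**2 + Y**2) + Y)/3 = -9 + (2*Y**2 + Y)/3 = -9 + (Y + 2*Y**2)/3 = -9 + (Y/3 + 2*Y**2/3) = -9 + Y/3 + 2*Y**2/3)
(C(K(2)) + 147)*(-94) = ((-9 + (1/3)*0 + (2/3)*0**2) + 147)*(-94) = ((-9 + 0 + (2/3)*0) + 147)*(-94) = ((-9 + 0 + 0) + 147)*(-94) = (-9 + 147)*(-94) = 138*(-94) = -12972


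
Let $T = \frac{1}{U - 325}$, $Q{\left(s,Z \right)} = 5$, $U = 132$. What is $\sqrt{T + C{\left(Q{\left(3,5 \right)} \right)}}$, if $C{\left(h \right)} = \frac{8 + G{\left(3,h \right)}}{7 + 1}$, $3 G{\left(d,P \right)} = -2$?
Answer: $\frac{\sqrt{1222269}}{1158} \approx 0.95472$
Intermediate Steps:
$G{\left(d,P \right)} = - \frac{2}{3}$ ($G{\left(d,P \right)} = \frac{1}{3} \left(-2\right) = - \frac{2}{3}$)
$T = - \frac{1}{193}$ ($T = \frac{1}{132 - 325} = \frac{1}{-193} = - \frac{1}{193} \approx -0.0051813$)
$C{\left(h \right)} = \frac{11}{12}$ ($C{\left(h \right)} = \frac{8 - \frac{2}{3}}{7 + 1} = \frac{22}{3 \cdot 8} = \frac{22}{3} \cdot \frac{1}{8} = \frac{11}{12}$)
$\sqrt{T + C{\left(Q{\left(3,5 \right)} \right)}} = \sqrt{- \frac{1}{193} + \frac{11}{12}} = \sqrt{\frac{2111}{2316}} = \frac{\sqrt{1222269}}{1158}$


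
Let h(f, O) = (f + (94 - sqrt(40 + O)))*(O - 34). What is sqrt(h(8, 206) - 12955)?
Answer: sqrt(4589 - 172*sqrt(246)) ≈ 43.489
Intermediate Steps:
h(f, O) = (-34 + O)*(94 + f - sqrt(40 + O)) (h(f, O) = (94 + f - sqrt(40 + O))*(-34 + O) = (-34 + O)*(94 + f - sqrt(40 + O)))
sqrt(h(8, 206) - 12955) = sqrt((-3196 - 34*8 + 34*sqrt(40 + 206) + 94*206 + 206*8 - 1*206*sqrt(40 + 206)) - 12955) = sqrt((-3196 - 272 + 34*sqrt(246) + 19364 + 1648 - 1*206*sqrt(246)) - 12955) = sqrt((-3196 - 272 + 34*sqrt(246) + 19364 + 1648 - 206*sqrt(246)) - 12955) = sqrt((17544 - 172*sqrt(246)) - 12955) = sqrt(4589 - 172*sqrt(246))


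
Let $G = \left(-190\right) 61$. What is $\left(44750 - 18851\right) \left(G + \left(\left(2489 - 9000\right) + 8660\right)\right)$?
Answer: $-244512459$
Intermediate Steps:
$G = -11590$
$\left(44750 - 18851\right) \left(G + \left(\left(2489 - 9000\right) + 8660\right)\right) = \left(44750 - 18851\right) \left(-11590 + \left(\left(2489 - 9000\right) + 8660\right)\right) = 25899 \left(-11590 + \left(-6511 + 8660\right)\right) = 25899 \left(-11590 + 2149\right) = 25899 \left(-9441\right) = -244512459$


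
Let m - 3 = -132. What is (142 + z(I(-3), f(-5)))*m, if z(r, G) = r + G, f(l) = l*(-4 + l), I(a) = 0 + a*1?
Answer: -23736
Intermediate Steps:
I(a) = a (I(a) = 0 + a = a)
z(r, G) = G + r
m = -129 (m = 3 - 132 = -129)
(142 + z(I(-3), f(-5)))*m = (142 + (-5*(-4 - 5) - 3))*(-129) = (142 + (-5*(-9) - 3))*(-129) = (142 + (45 - 3))*(-129) = (142 + 42)*(-129) = 184*(-129) = -23736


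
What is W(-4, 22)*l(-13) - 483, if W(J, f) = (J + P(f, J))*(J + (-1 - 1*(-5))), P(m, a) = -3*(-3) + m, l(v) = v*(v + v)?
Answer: -483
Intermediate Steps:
l(v) = 2*v² (l(v) = v*(2*v) = 2*v²)
P(m, a) = 9 + m
W(J, f) = (4 + J)*(9 + J + f) (W(J, f) = (J + (9 + f))*(J + (-1 - 1*(-5))) = (9 + J + f)*(J + (-1 + 5)) = (9 + J + f)*(J + 4) = (9 + J + f)*(4 + J) = (4 + J)*(9 + J + f))
W(-4, 22)*l(-13) - 483 = (36 + (-4)² + 4*22 + 13*(-4) - 4*22)*(2*(-13)²) - 483 = (36 + 16 + 88 - 52 - 88)*(2*169) - 483 = 0*338 - 483 = 0 - 483 = -483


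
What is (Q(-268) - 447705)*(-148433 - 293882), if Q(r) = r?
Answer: 198145177495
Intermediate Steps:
(Q(-268) - 447705)*(-148433 - 293882) = (-268 - 447705)*(-148433 - 293882) = -447973*(-442315) = 198145177495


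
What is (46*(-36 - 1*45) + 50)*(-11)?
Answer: 40436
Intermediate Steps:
(46*(-36 - 1*45) + 50)*(-11) = (46*(-36 - 45) + 50)*(-11) = (46*(-81) + 50)*(-11) = (-3726 + 50)*(-11) = -3676*(-11) = 40436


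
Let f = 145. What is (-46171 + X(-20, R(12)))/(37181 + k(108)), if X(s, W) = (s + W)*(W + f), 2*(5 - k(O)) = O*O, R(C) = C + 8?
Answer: -46171/31354 ≈ -1.4726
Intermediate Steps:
R(C) = 8 + C
k(O) = 5 - O**2/2 (k(O) = 5 - O*O/2 = 5 - O**2/2)
X(s, W) = (145 + W)*(W + s) (X(s, W) = (s + W)*(W + 145) = (W + s)*(145 + W) = (145 + W)*(W + s))
(-46171 + X(-20, R(12)))/(37181 + k(108)) = (-46171 + ((8 + 12)**2 + 145*(8 + 12) + 145*(-20) + (8 + 12)*(-20)))/(37181 + (5 - 1/2*108**2)) = (-46171 + (20**2 + 145*20 - 2900 + 20*(-20)))/(37181 + (5 - 1/2*11664)) = (-46171 + (400 + 2900 - 2900 - 400))/(37181 + (5 - 5832)) = (-46171 + 0)/(37181 - 5827) = -46171/31354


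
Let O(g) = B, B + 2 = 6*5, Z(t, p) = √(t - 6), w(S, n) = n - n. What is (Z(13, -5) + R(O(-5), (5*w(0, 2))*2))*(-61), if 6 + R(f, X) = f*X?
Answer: 366 - 61*√7 ≈ 204.61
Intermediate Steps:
w(S, n) = 0
Z(t, p) = √(-6 + t)
B = 28 (B = -2 + 6*5 = -2 + 30 = 28)
O(g) = 28
R(f, X) = -6 + X*f (R(f, X) = -6 + f*X = -6 + X*f)
(Z(13, -5) + R(O(-5), (5*w(0, 2))*2))*(-61) = (√(-6 + 13) + (-6 + ((5*0)*2)*28))*(-61) = (√7 + (-6 + (0*2)*28))*(-61) = (√7 + (-6 + 0*28))*(-61) = (√7 + (-6 + 0))*(-61) = (√7 - 6)*(-61) = (-6 + √7)*(-61) = 366 - 61*√7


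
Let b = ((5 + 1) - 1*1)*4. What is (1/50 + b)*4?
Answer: 2002/25 ≈ 80.080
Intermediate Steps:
b = 20 (b = (6 - 1)*4 = 5*4 = 20)
(1/50 + b)*4 = (1/50 + 20)*4 = (1001/50)*4 = 2002/25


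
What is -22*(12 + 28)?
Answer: -880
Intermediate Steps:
-22*(12 + 28) = -22*40 = -880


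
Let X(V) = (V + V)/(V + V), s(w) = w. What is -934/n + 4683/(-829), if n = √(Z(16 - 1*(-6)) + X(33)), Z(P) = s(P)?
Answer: -4683/829 - 934*√23/23 ≈ -200.40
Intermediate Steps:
X(V) = 1 (X(V) = (2*V)/((2*V)) = (2*V)*(1/(2*V)) = 1)
Z(P) = P
n = √23 (n = √((16 - 1*(-6)) + 1) = √((16 + 6) + 1) = √(22 + 1) = √23 ≈ 4.7958)
-934/n + 4683/(-829) = -934*√23/23 + 4683/(-829) = -934*√23/23 + 4683*(-1/829) = -934*√23/23 - 4683/829 = -4683/829 - 934*√23/23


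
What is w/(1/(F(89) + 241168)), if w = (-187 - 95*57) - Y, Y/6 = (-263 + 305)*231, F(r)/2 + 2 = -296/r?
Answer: -1369640137256/89 ≈ -1.5389e+10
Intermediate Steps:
F(r) = -4 - 592/r (F(r) = -4 + 2*(-296/r) = -4 - 592/r)
Y = 58212 (Y = 6*((-263 + 305)*231) = 6*(42*231) = 6*9702 = 58212)
w = -63814 (w = (-187 - 95*57) - 1*58212 = (-187 - 5415) - 58212 = -5602 - 58212 = -63814)
w/(1/(F(89) + 241168)) = -(15389639496 - 37777888/89) = -63814/(1/((-4 - 592/89) + 241168)) = -63814/(1/(-948/89 + 241168)) = -63814/(1/(21463004/89)) = -63814/89/21463004 = -63814*21463004/89 = -1369640137256/89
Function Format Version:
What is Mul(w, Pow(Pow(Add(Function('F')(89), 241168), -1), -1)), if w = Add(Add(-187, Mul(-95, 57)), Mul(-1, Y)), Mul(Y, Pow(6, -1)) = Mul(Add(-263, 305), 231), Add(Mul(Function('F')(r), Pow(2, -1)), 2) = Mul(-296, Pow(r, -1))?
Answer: Rational(-1369640137256, 89) ≈ -1.5389e+10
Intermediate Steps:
Function('F')(r) = Add(-4, Mul(-592, Pow(r, -1))) (Function('F')(r) = Add(-4, Mul(2, Mul(-296, Pow(r, -1)))) = Add(-4, Mul(-592, Pow(r, -1))))
Y = 58212 (Y = Mul(6, Mul(Add(-263, 305), 231)) = Mul(6, Mul(42, 231)) = Mul(6, 9702) = 58212)
w = -63814 (w = Add(Add(-187, Mul(-95, 57)), Mul(-1, 58212)) = Add(Add(-187, -5415), -58212) = Add(-5602, -58212) = -63814)
Mul(w, Pow(Pow(Add(Function('F')(89), 241168), -1), -1)) = Mul(-63814, Pow(Pow(Add(Add(-4, Mul(-592, Pow(89, -1))), 241168), -1), -1)) = Mul(-63814, Pow(Pow(Add(Add(-4, Mul(-592, Rational(1, 89))), 241168), -1), -1)) = Mul(-63814, Pow(Pow(Add(Add(-4, Rational(-592, 89)), 241168), -1), -1)) = Mul(-63814, Pow(Pow(Add(Rational(-948, 89), 241168), -1), -1)) = Mul(-63814, Pow(Pow(Rational(21463004, 89), -1), -1)) = Mul(-63814, Pow(Rational(89, 21463004), -1)) = Mul(-63814, Rational(21463004, 89)) = Rational(-1369640137256, 89)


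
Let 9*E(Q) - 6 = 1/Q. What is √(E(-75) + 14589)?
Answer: 2*√7386018/45 ≈ 120.79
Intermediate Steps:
E(Q) = ⅔ + 1/(9*Q)
√(E(-75) + 14589) = √((⅑)*(1 + 6*(-75))/(-75) + 14589) = √((⅑)*(-1/75)*(1 - 450) + 14589) = √((⅑)*(-1/75)*(-449) + 14589) = √(449/675 + 14589) = √(9848024/675) = 2*√7386018/45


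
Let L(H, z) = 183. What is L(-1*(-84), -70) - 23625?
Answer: -23442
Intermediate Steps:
L(-1*(-84), -70) - 23625 = 183 - 23625 = -23442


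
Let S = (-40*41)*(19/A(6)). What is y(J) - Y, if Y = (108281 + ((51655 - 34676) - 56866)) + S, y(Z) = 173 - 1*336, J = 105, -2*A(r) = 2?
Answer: -99717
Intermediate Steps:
A(r) = -1 (A(r) = -1/2*2 = -1)
S = 31160 (S = (-40*41)*(19/(-1)) = -31160*(-1) = -1640*(-19) = 31160)
y(Z) = -163 (y(Z) = 173 - 336 = -163)
Y = 99554 (Y = (108281 + ((51655 - 34676) - 56866)) + 31160 = (108281 + (16979 - 56866)) + 31160 = (108281 - 39887) + 31160 = 68394 + 31160 = 99554)
y(J) - Y = -163 - 1*99554 = -163 - 99554 = -99717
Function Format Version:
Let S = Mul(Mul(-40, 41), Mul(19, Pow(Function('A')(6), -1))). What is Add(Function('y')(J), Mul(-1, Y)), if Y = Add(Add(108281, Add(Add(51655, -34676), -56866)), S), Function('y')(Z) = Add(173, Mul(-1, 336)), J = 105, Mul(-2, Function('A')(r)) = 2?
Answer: -99717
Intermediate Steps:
Function('A')(r) = -1 (Function('A')(r) = Mul(Rational(-1, 2), 2) = -1)
S = 31160 (S = Mul(Mul(-40, 41), Mul(19, Pow(-1, -1))) = Mul(-1640, Mul(19, -1)) = Mul(-1640, -19) = 31160)
Function('y')(Z) = -163 (Function('y')(Z) = Add(173, -336) = -163)
Y = 99554 (Y = Add(Add(108281, Add(Add(51655, -34676), -56866)), 31160) = Add(Add(108281, Add(16979, -56866)), 31160) = Add(Add(108281, -39887), 31160) = Add(68394, 31160) = 99554)
Add(Function('y')(J), Mul(-1, Y)) = Add(-163, Mul(-1, 99554)) = Add(-163, -99554) = -99717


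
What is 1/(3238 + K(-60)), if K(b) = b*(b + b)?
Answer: 1/10438 ≈ 9.5804e-5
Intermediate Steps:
K(b) = 2*b² (K(b) = b*(2*b) = 2*b²)
1/(3238 + K(-60)) = 1/(3238 + 2*(-60)²) = 1/(3238 + 2*3600) = 1/(3238 + 7200) = 1/10438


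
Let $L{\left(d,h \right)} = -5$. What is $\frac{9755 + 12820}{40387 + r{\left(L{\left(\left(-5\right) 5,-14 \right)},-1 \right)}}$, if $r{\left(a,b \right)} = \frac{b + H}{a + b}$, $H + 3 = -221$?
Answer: $\frac{45150}{80849} \approx 0.55845$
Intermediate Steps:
$H = -224$ ($H = -3 - 221 = -224$)
$r{\left(a,b \right)} = \frac{-224 + b}{a + b}$ ($r{\left(a,b \right)} = \frac{b - 224}{a + b} = \frac{-224 + b}{a + b}$)
$\frac{9755 + 12820}{40387 + r{\left(L{\left(\left(-5\right) 5,-14 \right)},-1 \right)}} = \frac{9755 + 12820}{40387 + \frac{-224 - 1}{-5 - 1}} = \frac{22575}{40387 + \frac{1}{-6} \left(-225\right)} = \frac{22575}{40387 - - \frac{75}{2}} = \frac{22575}{40387 + \frac{75}{2}} = \frac{22575}{\frac{80849}{2}} = 22575 \cdot \frac{2}{80849} = \frac{45150}{80849}$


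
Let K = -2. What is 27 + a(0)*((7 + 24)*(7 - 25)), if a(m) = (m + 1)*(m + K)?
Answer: 1143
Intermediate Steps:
a(m) = (1 + m)*(-2 + m) (a(m) = (m + 1)*(m - 2) = (1 + m)*(-2 + m))
27 + a(0)*((7 + 24)*(7 - 25)) = 27 + (-2 + 0**2 - 1*0)*((7 + 24)*(7 - 25)) = 27 + (-2 + 0 + 0)*(31*(-18)) = 27 - 2*(-558) = 27 + 1116 = 1143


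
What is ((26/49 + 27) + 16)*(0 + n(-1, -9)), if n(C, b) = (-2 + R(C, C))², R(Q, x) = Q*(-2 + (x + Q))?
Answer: 8532/49 ≈ 174.12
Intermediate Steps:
R(Q, x) = Q*(-2 + Q + x) (R(Q, x) = Q*(-2 + (Q + x)) = Q*(-2 + Q + x))
n(C, b) = (-2 + C*(-2 + 2*C))² (n(C, b) = (-2 + C*(-2 + C + C))² = (-2 + C*(-2 + 2*C))²)
((26/49 + 27) + 16)*(0 + n(-1, -9)) = ((26/49 + 27) + 16)*(0 + 4*(-1 - (-1 - 1))²) = ((26*(1/49) + 27) + 16)*(0 + 4*(-1 - 1*(-2))²) = ((26/49 + 27) + 16)*(0 + 4*(-1 + 2)²) = (1349/49 + 16)*(0 + 4*1²) = 2133*(0 + 4*1)/49 = 2133*(0 + 4)/49 = (2133/49)*4 = 8532/49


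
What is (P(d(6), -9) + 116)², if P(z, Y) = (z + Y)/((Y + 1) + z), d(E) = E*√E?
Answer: 39498299/2888 - 3333*√6/361 ≈ 13654.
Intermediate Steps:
d(E) = E^(3/2)
P(z, Y) = (Y + z)/(1 + Y + z) (P(z, Y) = (Y + z)/((1 + Y) + z) = (Y + z)/(1 + Y + z))
(P(d(6), -9) + 116)² = ((-9 + 6^(3/2))/(1 - 9 + 6^(3/2)) + 116)² = ((-9 + 6*√6)/(1 - 9 + 6*√6) + 116)² = ((-9 + 6*√6)/(-8 + 6*√6) + 116)² = (116 + (-9 + 6*√6)/(-8 + 6*√6))²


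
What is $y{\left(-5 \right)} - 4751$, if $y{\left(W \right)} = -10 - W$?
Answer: $-4756$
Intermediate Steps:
$y{\left(-5 \right)} - 4751 = \left(-10 - -5\right) - 4751 = \left(-10 + 5\right) - 4751 = -5 - 4751 = -4756$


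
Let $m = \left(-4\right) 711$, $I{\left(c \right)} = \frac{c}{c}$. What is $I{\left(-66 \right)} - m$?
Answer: $2845$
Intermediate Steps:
$I{\left(c \right)} = 1$
$m = -2844$
$I{\left(-66 \right)} - m = 1 - -2844 = 1 + 2844 = 2845$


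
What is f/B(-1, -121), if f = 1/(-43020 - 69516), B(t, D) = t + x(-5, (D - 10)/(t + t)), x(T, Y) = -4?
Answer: 1/562680 ≈ 1.7772e-6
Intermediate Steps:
B(t, D) = -4 + t (B(t, D) = t - 4 = -4 + t)
f = -1/112536 (f = 1/(-112536) = -1/112536 ≈ -8.8860e-6)
f/B(-1, -121) = -1/(112536*(-4 - 1)) = -1/112536/(-5) = -1/112536*(-⅕) = 1/562680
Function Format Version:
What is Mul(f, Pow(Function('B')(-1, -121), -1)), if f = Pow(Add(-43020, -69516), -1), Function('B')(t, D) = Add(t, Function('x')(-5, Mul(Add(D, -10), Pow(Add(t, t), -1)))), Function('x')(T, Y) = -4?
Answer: Rational(1, 562680) ≈ 1.7772e-6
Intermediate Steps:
Function('B')(t, D) = Add(-4, t) (Function('B')(t, D) = Add(t, -4) = Add(-4, t))
f = Rational(-1, 112536) (f = Pow(-112536, -1) = Rational(-1, 112536) ≈ -8.8860e-6)
Mul(f, Pow(Function('B')(-1, -121), -1)) = Mul(Rational(-1, 112536), Pow(Add(-4, -1), -1)) = Mul(Rational(-1, 112536), Pow(-5, -1)) = Mul(Rational(-1, 112536), Rational(-1, 5)) = Rational(1, 562680)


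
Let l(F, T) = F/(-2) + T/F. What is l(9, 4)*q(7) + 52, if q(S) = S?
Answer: 425/18 ≈ 23.611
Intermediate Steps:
l(F, T) = -F/2 + T/F (l(F, T) = F*(-½) + T/F = -F/2 + T/F)
l(9, 4)*q(7) + 52 = (-½*9 + 4/9)*7 + 52 = (-9/2 + 4*(⅑))*7 + 52 = (-9/2 + 4/9)*7 + 52 = -73/18*7 + 52 = -511/18 + 52 = 425/18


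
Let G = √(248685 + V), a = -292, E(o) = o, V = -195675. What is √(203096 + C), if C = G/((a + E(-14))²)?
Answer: √(19017097056 + 3*√5890)/306 ≈ 450.66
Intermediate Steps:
G = 3*√5890 (G = √(248685 - 195675) = √53010 = 3*√5890 ≈ 230.24)
C = √5890/31212 (C = (3*√5890)/((-292 - 14)²) = (3*√5890)/((-306)²) = (3*√5890)/93636 = (3*√5890)*(1/93636) = √5890/31212 ≈ 0.0024589)
√(203096 + C) = √(203096 + √5890/31212)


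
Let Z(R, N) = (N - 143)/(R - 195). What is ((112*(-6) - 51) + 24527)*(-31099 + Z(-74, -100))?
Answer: -199129695952/269 ≈ -7.4026e+8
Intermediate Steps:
Z(R, N) = (-143 + N)/(-195 + R)
((112*(-6) - 51) + 24527)*(-31099 + Z(-74, -100)) = ((112*(-6) - 51) + 24527)*(-31099 + (-143 - 100)/(-195 - 74)) = ((-672 - 51) + 24527)*(-31099 - 243/(-269)) = (-723 + 24527)*(-31099 - 1/269*(-243)) = 23804*(-31099 + 243/269) = 23804*(-8365388/269) = -199129695952/269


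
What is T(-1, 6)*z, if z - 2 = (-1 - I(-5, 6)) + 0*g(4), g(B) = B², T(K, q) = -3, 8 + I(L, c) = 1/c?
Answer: -53/2 ≈ -26.500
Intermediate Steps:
I(L, c) = -8 + 1/c
z = 53/6 (z = 2 + ((-1 - (-8 + 1/6)) + 0*4²) = 2 + ((-1 - (-8 + ⅙)) + 0*16) = 2 + ((-1 - 1*(-47/6)) + 0) = 2 + ((-1 + 47/6) + 0) = 2 + (41/6 + 0) = 2 + 41/6 = 53/6 ≈ 8.8333)
T(-1, 6)*z = -3*53/6 = -53/2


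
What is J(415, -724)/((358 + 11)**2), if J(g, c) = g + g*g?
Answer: 172640/136161 ≈ 1.2679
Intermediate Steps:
J(g, c) = g + g**2
J(415, -724)/((358 + 11)**2) = (415*(1 + 415))/((358 + 11)**2) = (415*416)/(369**2) = 172640/136161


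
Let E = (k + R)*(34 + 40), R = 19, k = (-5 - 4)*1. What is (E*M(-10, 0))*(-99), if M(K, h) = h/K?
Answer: 0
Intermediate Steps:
k = -9 (k = -9*1 = -9)
E = 740 (E = (-9 + 19)*(34 + 40) = 10*74 = 740)
(E*M(-10, 0))*(-99) = (740*(0/(-10)))*(-99) = (740*(0*(-1/10)))*(-99) = (740*0)*(-99) = 0*(-99) = 0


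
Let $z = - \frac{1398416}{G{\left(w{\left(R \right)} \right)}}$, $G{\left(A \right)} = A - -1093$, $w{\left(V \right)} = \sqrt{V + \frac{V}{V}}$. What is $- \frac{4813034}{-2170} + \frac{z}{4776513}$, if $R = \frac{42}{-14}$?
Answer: $\frac{1961746364864710913}{884471234954265} + \frac{1398416 i \sqrt{2}}{5706266031963} \approx 2218.0 + 3.4658 \cdot 10^{-7} i$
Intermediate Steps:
$R = -3$ ($R = 42 \left(- \frac{1}{14}\right) = -3$)
$w{\left(V \right)} = \sqrt{1 + V}$ ($w{\left(V \right)} = \sqrt{V + 1} = \sqrt{1 + V}$)
$G{\left(A \right)} = 1093 + A$ ($G{\left(A \right)} = A + 1093 = 1093 + A$)
$z = - \frac{1398416}{1093 + i \sqrt{2}}$ ($z = - \frac{1398416}{1093 + \sqrt{1 - 3}} = - \frac{1398416}{1093 + \sqrt{-2}} = - \frac{1398416}{1093 + i \sqrt{2}} \approx -1279.4 + 1.6554 i$)
$- \frac{4813034}{-2170} + \frac{z}{4776513} = - \frac{4813034}{-2170} + \frac{- \frac{1528468688}{1194651} + \frac{1398416 i \sqrt{2}}{1194651}}{4776513} = \left(-4813034\right) \left(- \frac{1}{2170}\right) + \left(- \frac{1528468688}{1194651} + \frac{1398416 i \sqrt{2}}{1194651}\right) \frac{1}{4776513} = \frac{2406517}{1085} - \left(\frac{1528468688}{5706266031963} - \frac{1398416 i \sqrt{2}}{5706266031963}\right) = \frac{1961746364864710913}{884471234954265} + \frac{1398416 i \sqrt{2}}{5706266031963}$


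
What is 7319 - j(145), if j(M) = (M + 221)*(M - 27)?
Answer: -35869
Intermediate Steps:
j(M) = (-27 + M)*(221 + M) (j(M) = (221 + M)*(-27 + M) = (-27 + M)*(221 + M))
7319 - j(145) = 7319 - (-5967 + 145² + 194*145) = 7319 - (-5967 + 21025 + 28130) = 7319 - 1*43188 = 7319 - 43188 = -35869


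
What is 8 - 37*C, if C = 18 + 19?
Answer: -1361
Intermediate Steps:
C = 37
8 - 37*C = 8 - 37*37 = 8 - 1369 = -1361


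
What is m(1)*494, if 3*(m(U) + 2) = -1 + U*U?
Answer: -988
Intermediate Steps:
m(U) = -7/3 + U²/3 (m(U) = -2 + (-1 + U*U)/3 = -2 + (-1 + U²)/3 = -2 + (-⅓ + U²/3) = -7/3 + U²/3)
m(1)*494 = (-7/3 + (⅓)*1²)*494 = (-7/3 + (⅓)*1)*494 = (-7/3 + ⅓)*494 = -2*494 = -988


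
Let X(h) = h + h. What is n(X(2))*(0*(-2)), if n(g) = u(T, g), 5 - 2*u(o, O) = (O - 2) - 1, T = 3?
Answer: 0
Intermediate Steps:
u(o, O) = 4 - O/2 (u(o, O) = 5/2 - ((O - 2) - 1)/2 = 5/2 - ((-2 + O) - 1)/2 = 5/2 - (-3 + O)/2 = 5/2 + (3/2 - O/2) = 4 - O/2)
X(h) = 2*h
n(g) = 4 - g/2
n(X(2))*(0*(-2)) = (4 - 2)*(0*(-2)) = (4 - ½*4)*0 = (4 - 2)*0 = 2*0 = 0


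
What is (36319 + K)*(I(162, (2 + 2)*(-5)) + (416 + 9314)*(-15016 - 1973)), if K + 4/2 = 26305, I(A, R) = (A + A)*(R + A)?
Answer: -10348721474364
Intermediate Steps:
I(A, R) = 2*A*(A + R) (I(A, R) = (2*A)*(A + R) = 2*A*(A + R))
K = 26303 (K = -2 + 26305 = 26303)
(36319 + K)*(I(162, (2 + 2)*(-5)) + (416 + 9314)*(-15016 - 1973)) = (36319 + 26303)*(2*162*(162 + (2 + 2)*(-5)) + (416 + 9314)*(-15016 - 1973)) = 62622*(2*162*(162 + 4*(-5)) + 9730*(-16989)) = 62622*(2*162*(162 - 20) - 165302970) = 62622*(2*162*142 - 165302970) = 62622*(46008 - 165302970) = 62622*(-165256962) = -10348721474364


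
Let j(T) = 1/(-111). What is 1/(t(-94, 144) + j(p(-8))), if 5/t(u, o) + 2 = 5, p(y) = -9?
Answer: 111/184 ≈ 0.60326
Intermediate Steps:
t(u, o) = 5/3 (t(u, o) = 5/(-2 + 5) = 5/3)
j(T) = -1/111
1/(t(-94, 144) + j(p(-8))) = 1/(5/3 - 1/111) = 1/(184/111) = 111/184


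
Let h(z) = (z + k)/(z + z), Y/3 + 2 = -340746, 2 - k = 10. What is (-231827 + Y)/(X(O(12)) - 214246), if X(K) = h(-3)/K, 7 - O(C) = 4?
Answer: 22573278/3856417 ≈ 5.8534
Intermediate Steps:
k = -8 (k = 2 - 1*10 = 2 - 10 = -8)
Y = -1022244 (Y = -6 + 3*(-340746) = -6 - 1022238 = -1022244)
O(C) = 3 (O(C) = 7 - 1*4 = 7 - 4 = 3)
h(z) = (-8 + z)/(2*z) (h(z) = (z - 8)/(z + z) = (-8 + z)/((2*z)) = (-8 + z)*(1/(2*z)) = (-8 + z)/(2*z))
X(K) = 11/(6*K) (X(K) = ((½)*(-8 - 3)/(-3))/K = ((½)*(-⅓)*(-11))/K = 11/(6*K))
(-231827 + Y)/(X(O(12)) - 214246) = (-231827 - 1022244)/((11/6)/3 - 214246) = -1254071/((11/6)*(⅓) - 214246) = -1254071/(11/18 - 214246) = -1254071/(-3856417/18) = -1254071*(-18/3856417) = 22573278/3856417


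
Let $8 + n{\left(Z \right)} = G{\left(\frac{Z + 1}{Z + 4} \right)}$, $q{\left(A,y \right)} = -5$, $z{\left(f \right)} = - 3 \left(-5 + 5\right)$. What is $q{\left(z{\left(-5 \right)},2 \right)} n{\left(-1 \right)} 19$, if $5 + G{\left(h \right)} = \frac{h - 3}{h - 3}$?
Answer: $1140$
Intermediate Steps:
$z{\left(f \right)} = 0$ ($z{\left(f \right)} = \left(-3\right) 0 = 0$)
$G{\left(h \right)} = -4$ ($G{\left(h \right)} = -5 + \frac{h - 3}{h - 3} = -5 + \frac{-3 + h}{-3 + h} = -5 + 1 = -4$)
$n{\left(Z \right)} = -12$ ($n{\left(Z \right)} = -8 - 4 = -12$)
$q{\left(z{\left(-5 \right)},2 \right)} n{\left(-1 \right)} 19 = \left(-5\right) \left(-12\right) 19 = 60 \cdot 19 = 1140$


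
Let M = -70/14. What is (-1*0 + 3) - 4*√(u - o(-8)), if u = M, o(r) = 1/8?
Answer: 3 - I*√82 ≈ 3.0 - 9.0554*I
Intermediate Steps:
o(r) = ⅛
M = -5 (M = -70*1/14 = -5)
u = -5
(-1*0 + 3) - 4*√(u - o(-8)) = (-1*0 + 3) - 4*√(-5 - 1*⅛) = (0 + 3) - 4*√(-5 - ⅛) = 3 - I*√82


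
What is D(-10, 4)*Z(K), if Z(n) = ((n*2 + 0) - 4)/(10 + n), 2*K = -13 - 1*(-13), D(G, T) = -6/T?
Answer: 3/5 ≈ 0.60000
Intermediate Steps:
K = 0 (K = (-13 - 1*(-13))/2 = (-13 + 13)/2 = (1/2)*0 = 0)
Z(n) = (-4 + 2*n)/(10 + n) (Z(n) = ((2*n + 0) - 4)/(10 + n) = (2*n - 4)/(10 + n) = (-4 + 2*n)/(10 + n))
D(-10, 4)*Z(K) = (-6/4)*(2*(-2 + 0)/(10 + 0)) = (-6*1/4)*(2*(-2)/10) = -3*(-2)/10 = -3/2*(-2/5) = 3/5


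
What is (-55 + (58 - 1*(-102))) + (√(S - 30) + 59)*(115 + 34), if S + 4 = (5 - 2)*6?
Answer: 8896 + 596*I ≈ 8896.0 + 596.0*I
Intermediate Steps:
S = 14 (S = -4 + (5 - 2)*6 = -4 + 3*6 = -4 + 18 = 14)
(-55 + (58 - 1*(-102))) + (√(S - 30) + 59)*(115 + 34) = (-55 + (58 - 1*(-102))) + (√(14 - 30) + 59)*(115 + 34) = (-55 + (58 + 102)) + (√(-16) + 59)*149 = (-55 + 160) + (4*I + 59)*149 = 105 + (59 + 4*I)*149 = 105 + (8791 + 596*I) = 8896 + 596*I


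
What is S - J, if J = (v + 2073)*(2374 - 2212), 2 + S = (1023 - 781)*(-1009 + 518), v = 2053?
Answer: -787236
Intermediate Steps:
S = -118824 (S = -2 + (1023 - 781)*(-1009 + 518) = -2 + 242*(-491) = -2 - 118822 = -118824)
J = 668412 (J = (2053 + 2073)*(2374 - 2212) = 4126*162 = 668412)
S - J = -118824 - 1*668412 = -118824 - 668412 = -787236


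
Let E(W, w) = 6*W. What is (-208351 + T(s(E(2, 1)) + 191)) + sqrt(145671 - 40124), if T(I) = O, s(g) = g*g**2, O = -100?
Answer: -208451 + sqrt(105547) ≈ -2.0813e+5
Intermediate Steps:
s(g) = g**3
T(I) = -100
(-208351 + T(s(E(2, 1)) + 191)) + sqrt(145671 - 40124) = (-208351 - 100) + sqrt(145671 - 40124) = -208451 + sqrt(105547)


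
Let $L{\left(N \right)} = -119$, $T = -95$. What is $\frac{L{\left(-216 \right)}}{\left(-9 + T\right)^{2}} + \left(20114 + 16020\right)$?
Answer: $\frac{390825225}{10816} \approx 36134.0$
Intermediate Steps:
$\frac{L{\left(-216 \right)}}{\left(-9 + T\right)^{2}} + \left(20114 + 16020\right) = - \frac{119}{\left(-9 - 95\right)^{2}} + \left(20114 + 16020\right) = - \frac{119}{\left(-104\right)^{2}} + 36134 = - \frac{119}{10816} + 36134 = \frac{390825225}{10816}$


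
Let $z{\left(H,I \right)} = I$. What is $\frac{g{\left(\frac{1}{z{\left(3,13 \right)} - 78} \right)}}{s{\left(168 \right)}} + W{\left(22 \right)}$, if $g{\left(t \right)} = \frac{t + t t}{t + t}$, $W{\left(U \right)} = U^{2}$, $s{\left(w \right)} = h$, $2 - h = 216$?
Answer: $\frac{3366204}{6955} \approx 484.0$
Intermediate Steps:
$h = -214$ ($h = 2 - 216 = -214$)
$s{\left(w \right)} = -214$
$g{\left(t \right)} = \frac{t + t^{2}}{2 t}$
$\frac{g{\left(\frac{1}{z{\left(3,13 \right)} - 78} \right)}}{s{\left(168 \right)}} + W{\left(22 \right)} = \frac{\frac{1}{2} + \frac{1}{2 \left(13 - 78\right)}}{-214} + 22^{2} = \left(\frac{1}{2} + \frac{1}{2 \left(-65\right)}\right) \left(- \frac{1}{214}\right) + 484 = \left(\frac{1}{2} + \frac{1}{2} \left(- \frac{1}{65}\right)\right) \left(- \frac{1}{214}\right) + 484 = \left(\frac{1}{2} - \frac{1}{130}\right) \left(- \frac{1}{214}\right) + 484 = \frac{32}{65} \left(- \frac{1}{214}\right) + 484 = - \frac{16}{6955} + 484 = \frac{3366204}{6955}$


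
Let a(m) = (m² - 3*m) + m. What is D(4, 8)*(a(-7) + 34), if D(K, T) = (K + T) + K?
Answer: 1552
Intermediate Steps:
D(K, T) = T + 2*K
a(m) = m² - 2*m
D(4, 8)*(a(-7) + 34) = (8 + 2*4)*(-7*(-2 - 7) + 34) = (8 + 8)*(-7*(-9) + 34) = 16*(63 + 34) = 16*97 = 1552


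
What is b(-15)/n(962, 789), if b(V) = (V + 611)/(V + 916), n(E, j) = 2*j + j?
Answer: 596/2132667 ≈ 0.00027946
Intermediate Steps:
n(E, j) = 3*j
b(V) = (611 + V)/(916 + V)
b(-15)/n(962, 789) = ((611 - 15)/(916 - 15))/((3*789)) = (596/901)/2367 = ((1/901)*596)*(1/2367) = (596/901)*(1/2367) = 596/2132667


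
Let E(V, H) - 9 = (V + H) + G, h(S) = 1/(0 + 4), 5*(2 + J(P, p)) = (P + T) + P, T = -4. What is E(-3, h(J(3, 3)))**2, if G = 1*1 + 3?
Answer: 1681/16 ≈ 105.06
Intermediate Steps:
J(P, p) = -14/5 + 2*P/5 (J(P, p) = -2 + ((P - 4) + P)/5 = -2 + ((-4 + P) + P)/5 = -2 + (-4 + 2*P)/5 = -2 + (-4/5 + 2*P/5) = -14/5 + 2*P/5)
h(S) = 1/4
G = 4 (G = 1 + 3 = 4)
E(V, H) = 13 + H + V (E(V, H) = 9 + ((V + H) + 4) = 9 + ((H + V) + 4) = 9 + (4 + H + V) = 13 + H + V)
E(-3, h(J(3, 3)))**2 = (13 + 1/4 - 3)**2 = (41/4)**2 = 1681/16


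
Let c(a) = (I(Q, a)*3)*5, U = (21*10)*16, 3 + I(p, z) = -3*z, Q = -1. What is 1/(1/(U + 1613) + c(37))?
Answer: -4973/8503829 ≈ -0.00058480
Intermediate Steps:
I(p, z) = -3 - 3*z
U = 3360 (U = 210*16 = 3360)
c(a) = -45 - 45*a (c(a) = ((-3 - 3*a)*3)*5 = (-9 - 9*a)*5 = -45 - 45*a)
1/(1/(U + 1613) + c(37)) = 1/(1/(3360 + 1613) + (-45 - 45*37)) = 1/(1/4973 + (-45 - 1665)) = 1/(1/4973 - 1710) = 1/(-8503829/4973) = -4973/8503829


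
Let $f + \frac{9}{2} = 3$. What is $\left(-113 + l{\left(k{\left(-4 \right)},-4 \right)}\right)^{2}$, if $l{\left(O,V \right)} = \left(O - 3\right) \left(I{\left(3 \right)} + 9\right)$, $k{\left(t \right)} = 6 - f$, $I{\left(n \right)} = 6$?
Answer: $\frac{8281}{4} \approx 2070.3$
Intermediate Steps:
$f = - \frac{3}{2}$ ($f = - \frac{9}{2} + 3 = - \frac{3}{2} \approx -1.5$)
$k{\left(t \right)} = \frac{15}{2}$ ($k{\left(t \right)} = 6 - - \frac{3}{2} = 6 + \frac{3}{2} = \frac{15}{2}$)
$l{\left(O,V \right)} = -45 + 15 O$ ($l{\left(O,V \right)} = \left(O - 3\right) \left(6 + 9\right) = \left(-3 + O\right) 15 = -45 + 15 O$)
$\left(-113 + l{\left(k{\left(-4 \right)},-4 \right)}\right)^{2} = \left(-113 + \left(-45 + 15 \cdot \frac{15}{2}\right)\right)^{2} = \left(-113 + \left(-45 + \frac{225}{2}\right)\right)^{2} = \left(-113 + \frac{135}{2}\right)^{2} = \left(- \frac{91}{2}\right)^{2} = \frac{8281}{4}$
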